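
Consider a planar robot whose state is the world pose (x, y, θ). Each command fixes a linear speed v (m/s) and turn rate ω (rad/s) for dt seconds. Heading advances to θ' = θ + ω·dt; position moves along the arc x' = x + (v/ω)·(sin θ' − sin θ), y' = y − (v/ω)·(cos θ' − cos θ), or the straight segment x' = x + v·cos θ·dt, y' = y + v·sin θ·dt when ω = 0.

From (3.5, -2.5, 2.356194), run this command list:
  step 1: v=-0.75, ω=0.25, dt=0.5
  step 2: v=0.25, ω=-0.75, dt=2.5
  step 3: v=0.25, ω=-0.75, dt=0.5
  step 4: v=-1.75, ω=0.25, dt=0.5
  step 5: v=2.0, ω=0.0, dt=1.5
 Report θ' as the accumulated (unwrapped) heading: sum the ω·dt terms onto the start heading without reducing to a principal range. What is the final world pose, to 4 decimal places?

step 1: θ'=2.4812 (R=-3.0000) → pose (3.7810, -2.7479, 2.4812)
step 2: θ'=0.6062 (R=-0.3333) → pose (3.7956, -2.2107, 0.6062)
step 3: θ'=0.2312 (R=-0.3333) → pose (3.9091, -2.1602, 0.2312)
step 4: θ'=0.3562 (R=-7.0000) → pose (3.0721, -2.4133, 0.3562)
step 5: θ'=0.3562 (straight) → pose (5.8838, -1.3672, 0.3562)

(5.8838, -1.3672, 0.3562)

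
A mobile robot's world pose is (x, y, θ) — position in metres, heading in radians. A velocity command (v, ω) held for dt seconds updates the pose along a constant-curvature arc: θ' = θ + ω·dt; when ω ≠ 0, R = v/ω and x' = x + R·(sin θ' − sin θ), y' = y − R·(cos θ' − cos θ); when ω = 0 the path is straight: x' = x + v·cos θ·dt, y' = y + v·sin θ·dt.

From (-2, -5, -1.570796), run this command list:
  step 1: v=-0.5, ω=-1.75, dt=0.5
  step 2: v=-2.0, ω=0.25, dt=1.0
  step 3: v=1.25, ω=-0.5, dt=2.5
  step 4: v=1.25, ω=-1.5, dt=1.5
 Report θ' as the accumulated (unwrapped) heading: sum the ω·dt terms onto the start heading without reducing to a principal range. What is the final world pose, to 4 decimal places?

step 1: θ'=-2.4458 (R=0.2857) → pose (-1.8974, -4.7807, -2.4458)
step 2: θ'=-2.1958 (R=-8.0000) → pose (-0.5377, -3.3211, -2.1958)
step 3: θ'=-3.4458 (R=-2.5000) → pose (-3.3139, -4.2436, -3.4458)
step 4: θ'=-5.6958 (R=-0.8333) → pose (-3.5262, -2.7549, -5.6958)

(-3.5262, -2.7549, -5.6958)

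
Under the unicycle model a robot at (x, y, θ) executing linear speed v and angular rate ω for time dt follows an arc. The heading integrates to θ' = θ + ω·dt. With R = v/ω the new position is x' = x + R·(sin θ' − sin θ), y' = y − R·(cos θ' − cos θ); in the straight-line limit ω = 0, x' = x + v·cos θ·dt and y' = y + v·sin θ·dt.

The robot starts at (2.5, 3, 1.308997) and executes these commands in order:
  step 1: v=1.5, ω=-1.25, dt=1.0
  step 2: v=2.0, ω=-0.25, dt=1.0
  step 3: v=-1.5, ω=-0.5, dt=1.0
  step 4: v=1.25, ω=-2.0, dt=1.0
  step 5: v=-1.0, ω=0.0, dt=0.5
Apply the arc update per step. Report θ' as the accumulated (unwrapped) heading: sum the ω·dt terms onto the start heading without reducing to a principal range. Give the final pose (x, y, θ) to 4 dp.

(4.5604, 3.5629, -2.6910)

step 1: θ'=0.0590 (R=-1.2000) → pose (3.5884, 3.8873, 0.0590)
step 2: θ'=-0.1910 (R=-8.0000) → pose (5.5788, 3.7558, -0.1910)
step 3: θ'=-0.6910 (R=3.0000) → pose (4.2364, 4.3894, -0.6910)
step 4: θ'=-2.6910 (R=-0.6250) → pose (4.1103, 3.3451, -2.6910)
step 5: θ'=-2.6910 (straight) → pose (4.5604, 3.5629, -2.6910)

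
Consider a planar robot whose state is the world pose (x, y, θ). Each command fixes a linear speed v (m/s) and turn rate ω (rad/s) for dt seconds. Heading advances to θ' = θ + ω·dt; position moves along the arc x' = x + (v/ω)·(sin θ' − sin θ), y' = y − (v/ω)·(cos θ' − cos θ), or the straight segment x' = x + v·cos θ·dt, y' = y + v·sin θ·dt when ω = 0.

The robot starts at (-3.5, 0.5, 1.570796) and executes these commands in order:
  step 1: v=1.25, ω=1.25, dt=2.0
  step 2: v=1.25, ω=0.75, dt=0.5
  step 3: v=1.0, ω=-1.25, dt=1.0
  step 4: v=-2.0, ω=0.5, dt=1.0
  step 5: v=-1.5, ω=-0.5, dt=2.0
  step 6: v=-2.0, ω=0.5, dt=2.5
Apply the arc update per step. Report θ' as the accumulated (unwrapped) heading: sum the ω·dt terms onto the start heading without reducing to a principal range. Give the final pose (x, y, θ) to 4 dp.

(3.0644, 1.5350, 3.9458)

step 1: θ'=4.0708 (R=1.0000) → pose (-5.3011, 1.0985, 4.0708)
step 2: θ'=4.4458 (R=1.6667) → pose (-5.5737, 0.5401, 4.4458)
step 3: θ'=3.1958 (R=-0.8000) → pose (-6.3021, -0.0480, 3.1958)
step 4: θ'=3.6958 (R=-4.0000) → pose (-4.4137, 0.5449, 3.6958)
step 5: θ'=2.6958 (R=3.0000) → pose (-1.5414, 0.7007, 2.6958)
step 6: θ'=3.9458 (R=-4.0000) → pose (3.0644, 1.5350, 3.9458)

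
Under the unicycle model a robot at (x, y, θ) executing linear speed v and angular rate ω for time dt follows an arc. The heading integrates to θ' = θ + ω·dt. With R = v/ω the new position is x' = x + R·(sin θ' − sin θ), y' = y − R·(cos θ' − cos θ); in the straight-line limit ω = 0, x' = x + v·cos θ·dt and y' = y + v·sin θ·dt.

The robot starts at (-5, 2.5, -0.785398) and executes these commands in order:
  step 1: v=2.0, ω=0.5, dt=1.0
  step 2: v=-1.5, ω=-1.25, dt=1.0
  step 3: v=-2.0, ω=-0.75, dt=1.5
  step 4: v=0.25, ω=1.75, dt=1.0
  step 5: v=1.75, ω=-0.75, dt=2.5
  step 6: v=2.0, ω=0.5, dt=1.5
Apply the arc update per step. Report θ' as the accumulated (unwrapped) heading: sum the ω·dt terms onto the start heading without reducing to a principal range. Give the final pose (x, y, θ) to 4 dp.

(-5.9853, -0.7317, -2.0354)

step 1: θ'=-0.2854 (R=4.0000) → pose (-3.2977, 1.4902, -0.2854)
step 2: θ'=-1.5354 (R=1.2000) → pose (-4.1591, 2.5992, -1.5354)
step 3: θ'=-2.6604 (R=2.6667) → pose (-2.7284, 5.0574, -2.6604)
step 4: θ'=-0.9104 (R=0.1429) → pose (-2.7751, 4.8432, -0.9104)
step 5: θ'=-2.7854 (R=-2.3333) → pose (-3.8042, 1.2250, -2.7854)
step 6: θ'=-2.0354 (R=4.0000) → pose (-5.9853, -0.7317, -2.0354)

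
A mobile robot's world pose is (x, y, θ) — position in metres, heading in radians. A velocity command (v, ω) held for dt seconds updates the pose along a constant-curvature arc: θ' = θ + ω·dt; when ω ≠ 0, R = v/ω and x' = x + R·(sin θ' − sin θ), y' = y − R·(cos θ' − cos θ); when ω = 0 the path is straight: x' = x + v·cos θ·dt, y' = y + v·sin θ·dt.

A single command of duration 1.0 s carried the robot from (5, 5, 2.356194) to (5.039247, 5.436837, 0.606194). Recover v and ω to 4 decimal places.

v = 0.5000, ω = -1.7500

Δθ = 0.606194 − 2.356194 = -1.750000
ω = Δθ/dt = -1.750000/1.0 = -1.7500
R = −Δy/(cos θ' − cos θ) = -0.2857
v = R·ω = -0.2857·-1.7500 = 0.5000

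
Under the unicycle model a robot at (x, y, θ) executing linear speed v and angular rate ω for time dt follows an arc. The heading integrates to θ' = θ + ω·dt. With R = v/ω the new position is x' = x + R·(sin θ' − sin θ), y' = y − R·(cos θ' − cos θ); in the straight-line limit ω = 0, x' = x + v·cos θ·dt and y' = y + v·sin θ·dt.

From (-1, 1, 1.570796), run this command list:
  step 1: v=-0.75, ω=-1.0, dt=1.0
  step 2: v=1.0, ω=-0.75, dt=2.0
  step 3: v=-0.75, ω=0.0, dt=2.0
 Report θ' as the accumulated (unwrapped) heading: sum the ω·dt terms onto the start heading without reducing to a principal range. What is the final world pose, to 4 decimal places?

step 1: θ'=0.5708 (R=0.7500) → pose (-1.3448, 0.3689, 0.5708)
step 2: θ'=-0.9292 (R=-1.3333) → pose (0.4438, 0.0449, -0.9292)
step 3: θ'=-0.9292 (straight) → pose (-0.4539, 1.2466, -0.9292)

(-0.4539, 1.2466, -0.9292)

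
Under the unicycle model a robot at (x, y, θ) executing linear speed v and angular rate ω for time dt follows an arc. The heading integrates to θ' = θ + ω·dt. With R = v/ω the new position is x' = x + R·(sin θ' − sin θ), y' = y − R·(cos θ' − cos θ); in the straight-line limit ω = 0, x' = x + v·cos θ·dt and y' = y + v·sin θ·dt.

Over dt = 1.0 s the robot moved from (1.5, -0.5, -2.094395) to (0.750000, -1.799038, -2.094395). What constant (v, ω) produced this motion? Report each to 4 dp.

v = 1.5000, ω = 0.0000

Δθ = -2.094395 − -2.094395 = 0.000000
ω = Δθ/dt = 0.000000/1.0 = 0.0000
ω = 0 → v = (Δx·cos θ + Δy·sin θ)/dt = 1.5000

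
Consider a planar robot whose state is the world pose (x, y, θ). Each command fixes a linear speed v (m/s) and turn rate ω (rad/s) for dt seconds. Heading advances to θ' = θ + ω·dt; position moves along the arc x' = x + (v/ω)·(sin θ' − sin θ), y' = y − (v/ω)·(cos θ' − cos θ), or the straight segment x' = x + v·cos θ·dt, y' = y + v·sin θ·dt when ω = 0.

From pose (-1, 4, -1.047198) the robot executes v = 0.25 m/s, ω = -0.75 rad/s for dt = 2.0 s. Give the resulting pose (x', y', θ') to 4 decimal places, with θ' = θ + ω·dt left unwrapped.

θ' = -1.0472 + -0.75·2.0 = -2.5472
R = v/ω = 0.25/-0.75 = -0.3333
x' = -1 + -0.3333·(sin -2.5472 − sin -1.0472) = -1.1020
y' = 4 − -0.3333·(cos -2.5472 − cos -1.0472) = 3.5572

(-1.1020, 3.5572, -2.5472)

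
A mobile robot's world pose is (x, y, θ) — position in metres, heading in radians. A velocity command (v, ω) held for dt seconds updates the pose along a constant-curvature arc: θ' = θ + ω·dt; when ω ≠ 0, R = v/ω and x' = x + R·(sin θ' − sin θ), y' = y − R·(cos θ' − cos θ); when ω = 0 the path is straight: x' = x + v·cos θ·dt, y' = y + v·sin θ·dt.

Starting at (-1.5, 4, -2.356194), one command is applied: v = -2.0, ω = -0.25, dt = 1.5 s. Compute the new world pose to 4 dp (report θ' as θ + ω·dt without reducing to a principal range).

(0.9651, 5.6788, -2.7312)

θ' = -2.3562 + -0.25·1.5 = -2.7312
R = v/ω = -2.0/-0.25 = 8.0000
x' = -1.5 + 8.0000·(sin -2.7312 − sin -2.3562) = 0.9651
y' = 4 − 8.0000·(cos -2.7312 − cos -2.3562) = 5.6788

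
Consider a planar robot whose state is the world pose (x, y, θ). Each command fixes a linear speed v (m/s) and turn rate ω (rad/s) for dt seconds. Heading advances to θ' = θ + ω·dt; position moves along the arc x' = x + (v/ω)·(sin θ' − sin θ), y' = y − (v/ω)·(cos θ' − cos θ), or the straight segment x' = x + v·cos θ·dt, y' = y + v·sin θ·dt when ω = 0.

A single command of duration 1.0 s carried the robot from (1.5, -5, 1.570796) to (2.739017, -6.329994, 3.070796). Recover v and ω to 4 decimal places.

v = -2.0000, ω = 1.5000

Δθ = 3.070796 − 1.570796 = 1.500000
ω = Δθ/dt = 1.500000/1.0 = 1.5000
R = −Δy/(cos θ' − cos θ) = -1.3333
v = R·ω = -1.3333·1.5000 = -2.0000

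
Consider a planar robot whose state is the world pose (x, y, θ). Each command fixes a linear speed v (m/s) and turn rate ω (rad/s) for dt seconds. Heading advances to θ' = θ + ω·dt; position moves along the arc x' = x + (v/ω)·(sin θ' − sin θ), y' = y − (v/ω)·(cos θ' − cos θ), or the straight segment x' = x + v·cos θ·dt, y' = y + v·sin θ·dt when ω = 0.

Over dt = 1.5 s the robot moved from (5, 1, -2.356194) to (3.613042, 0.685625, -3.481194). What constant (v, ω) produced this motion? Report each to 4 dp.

Δθ = -3.481194 − -2.356194 = -1.125000
ω = Δθ/dt = -1.125000/1.5 = -0.7500
R = Δx/(sin θ' − sin θ) = -1.3333
v = R·ω = -1.3333·-0.7500 = 1.0000

v = 1.0000, ω = -0.7500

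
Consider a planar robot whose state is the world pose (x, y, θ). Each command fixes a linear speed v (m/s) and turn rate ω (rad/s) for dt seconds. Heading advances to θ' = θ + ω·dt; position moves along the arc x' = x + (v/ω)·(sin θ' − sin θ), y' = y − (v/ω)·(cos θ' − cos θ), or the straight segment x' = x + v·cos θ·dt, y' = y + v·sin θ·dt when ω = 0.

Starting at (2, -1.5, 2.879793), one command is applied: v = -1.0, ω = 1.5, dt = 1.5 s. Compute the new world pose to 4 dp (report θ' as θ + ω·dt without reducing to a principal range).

(2.7820, -0.5858, 5.1298)

θ' = 2.8798 + 1.5·1.5 = 5.1298
R = v/ω = -1.0/1.5 = -0.6667
x' = 2 + -0.6667·(sin 5.1298 − sin 2.8798) = 2.7820
y' = -1.5 − -0.6667·(cos 5.1298 − cos 2.8798) = -0.5858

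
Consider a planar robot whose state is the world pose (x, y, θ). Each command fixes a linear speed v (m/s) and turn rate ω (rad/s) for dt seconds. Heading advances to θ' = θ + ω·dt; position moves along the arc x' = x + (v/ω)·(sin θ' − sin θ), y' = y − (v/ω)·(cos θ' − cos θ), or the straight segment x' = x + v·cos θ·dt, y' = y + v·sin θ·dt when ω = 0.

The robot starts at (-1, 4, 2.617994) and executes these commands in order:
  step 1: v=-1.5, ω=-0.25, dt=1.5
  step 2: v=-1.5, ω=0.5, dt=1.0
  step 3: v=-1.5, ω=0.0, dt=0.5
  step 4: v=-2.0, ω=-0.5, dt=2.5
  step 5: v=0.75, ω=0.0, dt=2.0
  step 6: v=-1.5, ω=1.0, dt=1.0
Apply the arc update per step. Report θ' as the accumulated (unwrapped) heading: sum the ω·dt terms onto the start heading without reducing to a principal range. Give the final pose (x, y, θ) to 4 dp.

(5.7103, -2.4615, 2.4930)

step 1: θ'=2.2430 (R=6.0000) → pose (0.6947, 2.5401, 2.2430)
step 2: θ'=2.7430 (R=-3.0000) → pose (1.8777, 1.6434, 2.7430)
step 3: θ'=2.7430 (straight) → pose (2.5689, 1.3523, 2.7430)
step 4: θ'=1.4930 (R=4.0000) → pose (5.0043, -2.6450, 1.4930)
step 5: θ'=1.4930 (straight) → pose (5.1209, -1.1496, 1.4930)
step 6: θ'=2.4930 (R=-1.5000) → pose (5.7103, -2.4615, 2.4930)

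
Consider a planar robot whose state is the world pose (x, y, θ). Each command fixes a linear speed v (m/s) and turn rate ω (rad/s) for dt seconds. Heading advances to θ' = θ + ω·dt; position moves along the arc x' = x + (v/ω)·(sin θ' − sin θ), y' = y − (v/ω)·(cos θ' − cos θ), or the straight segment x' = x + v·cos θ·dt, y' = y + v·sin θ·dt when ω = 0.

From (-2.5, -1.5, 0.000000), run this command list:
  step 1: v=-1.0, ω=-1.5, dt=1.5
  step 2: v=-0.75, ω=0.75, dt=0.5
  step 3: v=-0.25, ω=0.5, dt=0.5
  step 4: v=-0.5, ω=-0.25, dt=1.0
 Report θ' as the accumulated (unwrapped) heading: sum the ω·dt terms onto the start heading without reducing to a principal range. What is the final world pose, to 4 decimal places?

(-2.7316, 0.5275, -1.8750)

step 1: θ'=-2.2500 (R=0.6667) → pose (-3.0187, -0.4146, -2.2500)
step 2: θ'=-1.8750 (R=-1.0000) → pose (-2.8427, -0.0859, -1.8750)
step 3: θ'=-1.6250 (R=-0.5000) → pose (-2.8205, 0.0368, -1.6250)
step 4: θ'=-1.8750 (R=2.0000) → pose (-2.7316, 0.5275, -1.8750)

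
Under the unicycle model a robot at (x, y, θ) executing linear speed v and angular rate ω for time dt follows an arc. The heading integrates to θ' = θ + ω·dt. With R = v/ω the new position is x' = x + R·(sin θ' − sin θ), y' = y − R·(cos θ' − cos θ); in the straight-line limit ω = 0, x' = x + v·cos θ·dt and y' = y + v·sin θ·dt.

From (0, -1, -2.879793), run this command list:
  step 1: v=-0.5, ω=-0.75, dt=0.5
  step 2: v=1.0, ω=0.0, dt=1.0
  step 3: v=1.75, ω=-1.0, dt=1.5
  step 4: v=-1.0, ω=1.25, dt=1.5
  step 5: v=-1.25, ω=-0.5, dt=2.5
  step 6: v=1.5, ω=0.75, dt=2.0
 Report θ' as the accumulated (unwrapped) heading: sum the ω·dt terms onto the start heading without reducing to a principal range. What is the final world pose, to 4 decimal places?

step 1: θ'=-3.2548 (R=0.6667) → pose (0.2479, -0.9816, -3.2548)
step 2: θ'=-3.2548 (straight) → pose (-0.7457, -0.8686, -3.2548)
step 3: θ'=-4.7548 (R=-1.7500) → pose (-2.2965, 0.9444, -4.7548)
step 4: θ'=-2.8798 (R=-0.8000) → pose (-1.2902, 0.1377, -2.8798)
step 5: θ'=-4.1298 (R=2.5000) → pose (1.4445, -0.9016, -4.1298)
step 6: θ'=-2.6298 (R=2.0000) → pose (-1.2051, -0.2582, -2.6298)

(-1.2051, -0.2582, -2.6298)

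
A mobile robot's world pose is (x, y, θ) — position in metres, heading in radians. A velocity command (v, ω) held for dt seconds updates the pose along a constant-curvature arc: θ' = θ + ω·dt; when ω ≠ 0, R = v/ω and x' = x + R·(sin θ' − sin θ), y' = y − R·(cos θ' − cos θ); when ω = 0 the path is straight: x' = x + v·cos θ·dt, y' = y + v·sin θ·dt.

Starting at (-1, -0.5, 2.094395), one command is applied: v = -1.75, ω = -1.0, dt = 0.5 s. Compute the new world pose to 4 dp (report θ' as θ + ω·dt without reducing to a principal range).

θ' = 2.0944 + -1.0·0.5 = 1.5944
R = v/ω = -1.75/-1.0 = 1.7500
x' = -1 + 1.7500·(sin 1.5944 − sin 2.0944) = -0.7660
y' = -0.5 − 1.7500·(cos 1.5944 − cos 2.0944) = -1.3337

(-0.7660, -1.3337, 1.5944)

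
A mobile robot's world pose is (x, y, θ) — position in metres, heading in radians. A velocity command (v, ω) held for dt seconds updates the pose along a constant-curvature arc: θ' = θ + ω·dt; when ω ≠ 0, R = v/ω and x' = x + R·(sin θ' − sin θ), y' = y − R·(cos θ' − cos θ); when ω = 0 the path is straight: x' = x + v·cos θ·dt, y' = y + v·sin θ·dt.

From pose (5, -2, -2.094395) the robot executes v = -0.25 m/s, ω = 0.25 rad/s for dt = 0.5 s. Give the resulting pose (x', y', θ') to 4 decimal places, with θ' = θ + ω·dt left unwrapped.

(5.0556, -1.8881, -1.9694)

θ' = -2.0944 + 0.25·0.5 = -1.9694
R = v/ω = -0.25/0.25 = -1.0000
x' = 5 + -1.0000·(sin -1.9694 − sin -2.0944) = 5.0556
y' = -2 − -1.0000·(cos -1.9694 − cos -2.0944) = -1.8881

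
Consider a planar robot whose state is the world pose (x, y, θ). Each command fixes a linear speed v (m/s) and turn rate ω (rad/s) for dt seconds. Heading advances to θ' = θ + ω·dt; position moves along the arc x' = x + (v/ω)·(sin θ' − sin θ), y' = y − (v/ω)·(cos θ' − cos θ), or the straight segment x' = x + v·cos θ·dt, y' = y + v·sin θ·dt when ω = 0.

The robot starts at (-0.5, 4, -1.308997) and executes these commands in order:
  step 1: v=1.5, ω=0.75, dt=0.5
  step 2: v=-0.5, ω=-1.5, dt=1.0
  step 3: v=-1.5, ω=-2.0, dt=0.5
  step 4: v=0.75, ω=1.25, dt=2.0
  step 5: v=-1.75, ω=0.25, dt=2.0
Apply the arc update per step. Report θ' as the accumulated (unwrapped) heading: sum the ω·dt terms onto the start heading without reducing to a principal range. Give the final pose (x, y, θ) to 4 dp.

(-2.7610, 5.1855, -0.4340)

step 1: θ'=-0.9340 (R=2.0000) → pose (-0.1762, 3.3284, -0.9340)
step 2: θ'=-2.4340 (R=0.3333) → pose (-0.1248, 3.7799, -2.4340)
step 3: θ'=-3.4340 (R=0.7500) → pose (0.5789, 3.9281, -3.4340)
step 4: θ'=-0.9340 (R=0.6000) → pose (-0.0765, 2.9968, -0.9340)
step 5: θ'=-0.4340 (R=-7.0000) → pose (-2.7610, 5.1855, -0.4340)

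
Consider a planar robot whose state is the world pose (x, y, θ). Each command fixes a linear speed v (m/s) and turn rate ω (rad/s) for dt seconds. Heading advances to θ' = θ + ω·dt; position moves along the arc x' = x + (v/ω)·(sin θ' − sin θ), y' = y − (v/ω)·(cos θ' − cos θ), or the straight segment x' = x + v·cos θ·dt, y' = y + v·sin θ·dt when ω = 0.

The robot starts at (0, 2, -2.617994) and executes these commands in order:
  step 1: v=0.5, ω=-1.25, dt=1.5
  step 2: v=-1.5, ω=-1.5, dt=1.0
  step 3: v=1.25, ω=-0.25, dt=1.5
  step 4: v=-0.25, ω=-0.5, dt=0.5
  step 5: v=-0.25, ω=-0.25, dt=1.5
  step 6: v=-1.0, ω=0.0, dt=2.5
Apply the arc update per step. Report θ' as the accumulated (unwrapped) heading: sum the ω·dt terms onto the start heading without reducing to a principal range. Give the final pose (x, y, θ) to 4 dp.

(-1.7673, 3.1158, -6.9930)

step 1: θ'=-4.4930 (R=-0.4000) → pose (-0.5904, 2.2594, -4.4930)
step 2: θ'=-5.9930 (R=1.0000) → pose (-1.2803, 1.0835, -5.9930)
step 3: θ'=-6.3680 (R=-5.0000) → pose (0.5739, 1.2746, -6.3680)
step 4: θ'=-6.6180 (R=0.5000) → pose (0.4520, 1.3006, -6.6180)
step 5: θ'=-6.9930 (R=1.0000) → pose (0.1289, 1.4866, -6.9930)
step 6: θ'=-6.9930 (straight) → pose (-1.7673, 3.1158, -6.9930)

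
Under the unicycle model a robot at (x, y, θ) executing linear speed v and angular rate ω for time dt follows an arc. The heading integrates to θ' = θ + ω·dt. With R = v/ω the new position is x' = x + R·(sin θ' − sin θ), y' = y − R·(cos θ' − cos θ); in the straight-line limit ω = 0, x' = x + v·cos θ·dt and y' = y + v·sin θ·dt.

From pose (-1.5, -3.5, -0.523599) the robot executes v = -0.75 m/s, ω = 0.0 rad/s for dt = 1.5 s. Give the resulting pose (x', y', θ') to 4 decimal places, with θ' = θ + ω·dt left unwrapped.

(-2.4743, -2.9375, -0.5236)

θ' = -0.5236 + 0.0·1.5 = -0.5236
ω = 0 → straight: x' = -1.5 + -0.75·cos(-0.5236)·1.5 = -2.4743
y' = -3.5 + -0.75·sin(-0.5236)·1.5 = -2.9375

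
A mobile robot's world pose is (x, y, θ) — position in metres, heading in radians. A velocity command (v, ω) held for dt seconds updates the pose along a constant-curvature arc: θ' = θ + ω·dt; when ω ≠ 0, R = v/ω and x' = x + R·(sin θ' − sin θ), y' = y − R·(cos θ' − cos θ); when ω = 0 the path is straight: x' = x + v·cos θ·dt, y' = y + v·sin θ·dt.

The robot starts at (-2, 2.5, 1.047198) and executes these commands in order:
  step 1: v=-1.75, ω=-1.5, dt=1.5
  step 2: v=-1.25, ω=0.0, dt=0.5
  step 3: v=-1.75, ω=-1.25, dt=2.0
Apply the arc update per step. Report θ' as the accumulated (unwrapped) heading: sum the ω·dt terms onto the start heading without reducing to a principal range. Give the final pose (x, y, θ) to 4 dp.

(-2.2724, 4.9357, -3.7028)

step 1: θ'=-1.2028 (R=1.1667) → pose (-4.0989, 2.6636, -1.2028)
step 2: θ'=-1.2028 (straight) → pose (-4.3238, 3.2468, -1.2028)
step 3: θ'=-3.7028 (R=1.4000) → pose (-2.2724, 4.9357, -3.7028)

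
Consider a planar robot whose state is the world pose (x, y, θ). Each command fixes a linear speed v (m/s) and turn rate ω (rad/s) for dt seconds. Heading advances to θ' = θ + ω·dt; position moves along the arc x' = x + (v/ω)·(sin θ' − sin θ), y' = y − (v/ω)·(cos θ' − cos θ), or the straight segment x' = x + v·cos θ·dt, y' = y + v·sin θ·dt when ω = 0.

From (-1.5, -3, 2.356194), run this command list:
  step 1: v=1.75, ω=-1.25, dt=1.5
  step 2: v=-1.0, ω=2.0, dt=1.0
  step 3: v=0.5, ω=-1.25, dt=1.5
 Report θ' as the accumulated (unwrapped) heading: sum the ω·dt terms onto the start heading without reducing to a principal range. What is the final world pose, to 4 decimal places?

(-1.2158, -0.9625, 0.6062)

step 1: θ'=0.4812 (R=-1.4000) → pose (-1.1580, -0.7690, 0.4812)
step 2: θ'=2.4812 (R=-0.5000) → pose (-1.2333, -1.6071, 2.4812)
step 3: θ'=0.6062 (R=-0.4000) → pose (-1.2158, -0.9625, 0.6062)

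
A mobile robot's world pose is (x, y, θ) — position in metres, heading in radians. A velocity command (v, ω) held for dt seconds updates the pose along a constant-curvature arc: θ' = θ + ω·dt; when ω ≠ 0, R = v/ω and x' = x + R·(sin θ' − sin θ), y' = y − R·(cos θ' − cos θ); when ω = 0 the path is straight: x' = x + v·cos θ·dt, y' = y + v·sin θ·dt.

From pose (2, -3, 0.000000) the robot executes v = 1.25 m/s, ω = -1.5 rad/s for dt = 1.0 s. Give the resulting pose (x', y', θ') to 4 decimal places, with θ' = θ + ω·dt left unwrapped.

θ' = 0.0000 + -1.5·1.0 = -1.5000
R = v/ω = 1.25/-1.5 = -0.8333
x' = 2 + -0.8333·(sin -1.5000 − sin 0.0000) = 2.8312
y' = -3 − -0.8333·(cos -1.5000 − cos 0.0000) = -3.7744

(2.8312, -3.7744, -1.5000)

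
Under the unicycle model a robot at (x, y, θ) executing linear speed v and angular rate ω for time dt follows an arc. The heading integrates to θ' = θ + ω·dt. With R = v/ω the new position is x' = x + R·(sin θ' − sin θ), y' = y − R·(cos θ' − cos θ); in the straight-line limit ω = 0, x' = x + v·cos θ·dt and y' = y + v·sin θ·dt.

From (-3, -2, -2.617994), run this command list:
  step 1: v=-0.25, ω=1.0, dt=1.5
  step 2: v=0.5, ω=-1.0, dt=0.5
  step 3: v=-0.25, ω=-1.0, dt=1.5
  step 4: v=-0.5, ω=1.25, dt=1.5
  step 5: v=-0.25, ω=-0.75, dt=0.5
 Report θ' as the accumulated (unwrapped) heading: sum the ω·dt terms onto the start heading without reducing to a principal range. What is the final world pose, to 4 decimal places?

step 1: θ'=-1.1180 (R=-0.2500) → pose (-2.9002, -1.6741, -1.1180)
step 2: θ'=-1.6180 (R=-0.5000) → pose (-2.8504, -1.9165, -1.6180)
step 3: θ'=-3.1180 (R=0.2500) → pose (-2.6065, -1.6783, -3.1180)
step 4: θ'=-1.2430 (R=-0.4000) → pose (-2.2373, -1.1496, -1.2430)
step 5: θ'=-1.6180 (R=0.3333) → pose (-2.2547, -1.0266, -1.6180)

(-2.2547, -1.0266, -1.6180)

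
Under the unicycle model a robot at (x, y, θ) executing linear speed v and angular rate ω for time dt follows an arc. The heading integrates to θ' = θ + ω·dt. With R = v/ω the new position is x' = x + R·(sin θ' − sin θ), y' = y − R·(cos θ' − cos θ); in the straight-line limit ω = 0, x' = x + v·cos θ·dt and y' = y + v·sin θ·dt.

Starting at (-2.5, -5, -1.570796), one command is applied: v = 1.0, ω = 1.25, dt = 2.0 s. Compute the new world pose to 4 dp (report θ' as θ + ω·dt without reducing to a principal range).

(-1.0591, -5.4788, 0.9292)

θ' = -1.5708 + 1.25·2.0 = 0.9292
R = v/ω = 1.0/1.25 = 0.8000
x' = -2.5 + 0.8000·(sin 0.9292 − sin -1.5708) = -1.0591
y' = -5 − 0.8000·(cos 0.9292 − cos -1.5708) = -5.4788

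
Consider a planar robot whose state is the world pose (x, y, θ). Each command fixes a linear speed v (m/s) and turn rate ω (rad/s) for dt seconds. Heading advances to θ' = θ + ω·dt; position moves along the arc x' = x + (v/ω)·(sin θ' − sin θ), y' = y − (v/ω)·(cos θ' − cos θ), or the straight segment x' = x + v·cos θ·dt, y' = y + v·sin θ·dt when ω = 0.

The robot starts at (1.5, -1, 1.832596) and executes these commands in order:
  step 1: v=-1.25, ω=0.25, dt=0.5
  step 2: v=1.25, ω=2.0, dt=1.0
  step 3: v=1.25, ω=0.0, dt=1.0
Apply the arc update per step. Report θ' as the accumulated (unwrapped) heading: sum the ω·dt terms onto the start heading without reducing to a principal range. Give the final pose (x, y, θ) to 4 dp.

(-0.1915, -2.3101, 3.9576)

step 1: θ'=1.9576 (R=-5.0000) → pose (1.6990, -1.5920, 1.9576)
step 2: θ'=3.9576 (R=0.6250) → pose (0.6649, -1.3996, 3.9576)
step 3: θ'=3.9576 (straight) → pose (-0.1915, -2.3101, 3.9576)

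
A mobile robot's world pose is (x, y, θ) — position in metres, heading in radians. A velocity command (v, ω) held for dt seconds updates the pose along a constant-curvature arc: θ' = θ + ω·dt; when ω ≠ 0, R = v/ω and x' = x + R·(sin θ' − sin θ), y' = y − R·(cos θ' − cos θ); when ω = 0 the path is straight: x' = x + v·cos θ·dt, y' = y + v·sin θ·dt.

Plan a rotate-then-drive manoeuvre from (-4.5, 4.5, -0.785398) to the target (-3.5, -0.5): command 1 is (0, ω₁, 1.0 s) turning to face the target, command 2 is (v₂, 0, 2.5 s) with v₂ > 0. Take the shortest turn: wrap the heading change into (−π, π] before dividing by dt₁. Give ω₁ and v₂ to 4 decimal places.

heading to target = atan2(-0.5−4.5, -3.5−-4.5) = -1.3734
Δθ = wrap(-1.3734 − -0.7854) = -0.5880; ω₁ = Δθ/dt₁ = -0.5880
distance = √((-3.5−-4.5)² + (-0.5−4.5)²) = 5.0990; v₂ = distance/dt₂ = 2.0396

ω₁ = -0.5880, v₂ = 2.0396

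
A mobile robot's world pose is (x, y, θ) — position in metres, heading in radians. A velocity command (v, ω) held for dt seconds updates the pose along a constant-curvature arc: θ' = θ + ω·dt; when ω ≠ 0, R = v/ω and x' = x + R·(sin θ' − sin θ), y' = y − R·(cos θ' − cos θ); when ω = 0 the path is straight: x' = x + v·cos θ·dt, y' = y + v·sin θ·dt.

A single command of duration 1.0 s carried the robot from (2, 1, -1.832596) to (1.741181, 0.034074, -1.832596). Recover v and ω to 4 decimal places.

Δθ = -1.832596 − -1.832596 = 0.000000
ω = Δθ/dt = 0.000000/1.0 = 0.0000
ω = 0 → v = (Δx·cos θ + Δy·sin θ)/dt = 1.0000

v = 1.0000, ω = 0.0000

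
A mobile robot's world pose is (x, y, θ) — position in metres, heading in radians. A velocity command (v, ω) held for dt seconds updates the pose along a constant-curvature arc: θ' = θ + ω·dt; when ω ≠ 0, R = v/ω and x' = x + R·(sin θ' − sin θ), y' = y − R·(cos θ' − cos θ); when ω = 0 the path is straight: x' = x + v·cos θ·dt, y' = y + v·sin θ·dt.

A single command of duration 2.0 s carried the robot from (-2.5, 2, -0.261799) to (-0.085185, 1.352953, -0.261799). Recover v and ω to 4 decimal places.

Δθ = -0.261799 − -0.261799 = 0.000000
ω = Δθ/dt = 0.000000/2.0 = 0.0000
ω = 0 → v = (Δx·cos θ + Δy·sin θ)/dt = 1.2500

v = 1.2500, ω = 0.0000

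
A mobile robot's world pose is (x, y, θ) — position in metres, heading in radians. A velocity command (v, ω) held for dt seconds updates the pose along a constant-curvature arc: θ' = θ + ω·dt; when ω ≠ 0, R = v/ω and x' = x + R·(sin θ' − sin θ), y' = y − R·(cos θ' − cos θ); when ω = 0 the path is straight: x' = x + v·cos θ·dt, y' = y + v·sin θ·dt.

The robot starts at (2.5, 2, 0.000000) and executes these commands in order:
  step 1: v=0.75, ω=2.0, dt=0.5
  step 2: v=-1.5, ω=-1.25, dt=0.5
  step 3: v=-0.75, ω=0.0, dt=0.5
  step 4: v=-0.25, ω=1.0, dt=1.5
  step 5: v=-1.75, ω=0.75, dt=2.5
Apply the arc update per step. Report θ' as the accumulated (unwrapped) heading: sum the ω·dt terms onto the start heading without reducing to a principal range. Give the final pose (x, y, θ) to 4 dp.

(5.3093, 0.0436, 3.7500)

step 1: θ'=1.0000 (R=0.3750) → pose (2.8156, 2.1724, 1.0000)
step 2: θ'=0.3750 (R=1.2000) → pose (2.2453, 1.7041, 0.3750)
step 3: θ'=0.3750 (straight) → pose (1.8964, 1.5668, 0.3750)
step 4: θ'=1.8750 (R=-0.2500) → pose (1.7494, 1.2593, 1.8750)
step 5: θ'=3.7500 (R=-2.3333) → pose (5.3093, 0.0436, 3.7500)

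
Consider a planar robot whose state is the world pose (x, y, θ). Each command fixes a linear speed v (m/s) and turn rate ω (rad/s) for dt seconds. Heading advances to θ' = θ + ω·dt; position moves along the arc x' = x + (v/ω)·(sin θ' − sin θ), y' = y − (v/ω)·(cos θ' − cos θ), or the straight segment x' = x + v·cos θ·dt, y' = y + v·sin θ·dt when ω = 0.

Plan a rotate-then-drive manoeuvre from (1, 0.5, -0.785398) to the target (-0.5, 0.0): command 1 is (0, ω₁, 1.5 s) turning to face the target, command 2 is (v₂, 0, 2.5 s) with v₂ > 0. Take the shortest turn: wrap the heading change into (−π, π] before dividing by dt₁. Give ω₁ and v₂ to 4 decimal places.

heading to target = atan2(0−0.5, -0.5−1) = -2.8198
Δθ = wrap(-2.8198 − -0.7854) = -2.0344; ω₁ = Δθ/dt₁ = -1.3563
distance = √((-0.5−1)² + (0−0.5)²) = 1.5811; v₂ = distance/dt₂ = 0.6325

ω₁ = -1.3563, v₂ = 0.6325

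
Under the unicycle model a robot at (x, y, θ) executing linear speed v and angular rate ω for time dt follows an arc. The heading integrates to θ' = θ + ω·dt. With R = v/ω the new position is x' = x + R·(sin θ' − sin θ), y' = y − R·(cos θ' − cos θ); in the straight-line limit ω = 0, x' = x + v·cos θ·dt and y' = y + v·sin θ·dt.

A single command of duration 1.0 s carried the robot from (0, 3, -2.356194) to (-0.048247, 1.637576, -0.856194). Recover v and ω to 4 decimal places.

Δθ = -0.856194 − -2.356194 = 1.500000
ω = Δθ/dt = 1.500000/1.0 = 1.5000
R = −Δy/(cos θ' − cos θ) = 1.0000
v = R·ω = 1.0000·1.5000 = 1.5000

v = 1.5000, ω = 1.5000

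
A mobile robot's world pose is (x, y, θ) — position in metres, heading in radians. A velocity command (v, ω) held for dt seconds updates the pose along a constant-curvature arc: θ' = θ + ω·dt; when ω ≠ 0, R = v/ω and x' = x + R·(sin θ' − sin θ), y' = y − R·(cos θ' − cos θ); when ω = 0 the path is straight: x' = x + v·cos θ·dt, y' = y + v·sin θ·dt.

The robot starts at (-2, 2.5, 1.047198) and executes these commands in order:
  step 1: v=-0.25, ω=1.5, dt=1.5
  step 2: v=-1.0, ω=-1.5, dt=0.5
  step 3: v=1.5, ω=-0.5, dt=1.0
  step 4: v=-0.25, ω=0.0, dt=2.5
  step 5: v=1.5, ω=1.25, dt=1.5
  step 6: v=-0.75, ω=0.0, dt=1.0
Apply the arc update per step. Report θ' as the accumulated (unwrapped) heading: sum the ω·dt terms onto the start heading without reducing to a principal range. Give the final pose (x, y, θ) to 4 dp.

(-3.4305, 3.5301, 3.9222)

step 1: θ'=3.2972 (R=-0.1667) → pose (-1.8298, 2.2520, 3.2972)
step 2: θ'=2.5472 (R=0.6667) → pose (-1.3532, 2.1457, 2.5472)
step 3: θ'=2.0472 (R=-3.0000) → pose (-2.3391, 3.2554, 2.0472)
step 4: θ'=2.0472 (straight) → pose (-2.0525, 2.7000, 2.0472)
step 5: θ'=3.9222 (R=1.2000) → pose (-3.9633, 3.0023, 3.9222)
step 6: θ'=3.9222 (straight) → pose (-3.4305, 3.5301, 3.9222)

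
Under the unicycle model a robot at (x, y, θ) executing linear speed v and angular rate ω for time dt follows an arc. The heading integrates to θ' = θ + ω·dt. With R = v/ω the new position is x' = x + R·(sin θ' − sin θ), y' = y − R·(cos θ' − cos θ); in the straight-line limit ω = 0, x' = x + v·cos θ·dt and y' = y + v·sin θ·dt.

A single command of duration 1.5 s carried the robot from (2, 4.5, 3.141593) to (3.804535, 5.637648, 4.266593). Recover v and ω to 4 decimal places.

v = -1.5000, ω = 0.7500

Δθ = 4.266593 − 3.141593 = 1.125000
ω = Δθ/dt = 1.125000/1.5 = 0.7500
R = Δx/(sin θ' − sin θ) = -2.0000
v = R·ω = -2.0000·0.7500 = -1.5000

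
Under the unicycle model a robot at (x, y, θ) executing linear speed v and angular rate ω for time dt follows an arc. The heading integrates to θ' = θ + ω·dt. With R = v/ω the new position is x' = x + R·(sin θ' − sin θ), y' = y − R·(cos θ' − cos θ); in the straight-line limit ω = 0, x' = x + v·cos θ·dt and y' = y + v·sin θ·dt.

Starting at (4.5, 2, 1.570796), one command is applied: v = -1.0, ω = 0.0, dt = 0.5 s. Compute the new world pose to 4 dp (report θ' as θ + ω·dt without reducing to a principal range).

θ' = 1.5708 + 0.0·0.5 = 1.5708
ω = 0 → straight: x' = 4.5 + -1.0·cos(1.5708)·0.5 = 4.5000
y' = 2 + -1.0·sin(1.5708)·0.5 = 1.5000

(4.5000, 1.5000, 1.5708)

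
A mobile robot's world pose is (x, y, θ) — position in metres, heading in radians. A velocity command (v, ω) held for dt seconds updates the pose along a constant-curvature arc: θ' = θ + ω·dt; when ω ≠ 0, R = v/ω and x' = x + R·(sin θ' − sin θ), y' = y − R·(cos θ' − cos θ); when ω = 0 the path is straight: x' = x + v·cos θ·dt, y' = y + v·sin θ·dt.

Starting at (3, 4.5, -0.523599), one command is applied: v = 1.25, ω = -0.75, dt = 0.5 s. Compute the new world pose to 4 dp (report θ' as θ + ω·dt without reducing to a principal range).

(3.4708, 4.0945, -0.8986)

θ' = -0.5236 + -0.75·0.5 = -0.8986
R = v/ω = 1.25/-0.75 = -1.6667
x' = 3 + -1.6667·(sin -0.8986 − sin -0.5236) = 3.4708
y' = 4.5 − -1.6667·(cos -0.8986 − cos -0.5236) = 4.0945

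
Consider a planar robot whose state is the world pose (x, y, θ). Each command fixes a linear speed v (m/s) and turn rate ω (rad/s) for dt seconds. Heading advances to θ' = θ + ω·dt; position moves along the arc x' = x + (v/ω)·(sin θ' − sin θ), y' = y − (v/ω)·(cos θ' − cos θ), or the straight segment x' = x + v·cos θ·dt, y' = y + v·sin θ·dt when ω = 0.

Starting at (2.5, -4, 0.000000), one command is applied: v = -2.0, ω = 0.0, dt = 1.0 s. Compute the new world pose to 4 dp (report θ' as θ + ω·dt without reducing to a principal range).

θ' = 0.0000 + 0.0·1.0 = 0.0000
ω = 0 → straight: x' = 2.5 + -2.0·cos(0.0000)·1.0 = 0.5000
y' = -4 + -2.0·sin(0.0000)·1.0 = -4.0000

(0.5000, -4.0000, 0.0000)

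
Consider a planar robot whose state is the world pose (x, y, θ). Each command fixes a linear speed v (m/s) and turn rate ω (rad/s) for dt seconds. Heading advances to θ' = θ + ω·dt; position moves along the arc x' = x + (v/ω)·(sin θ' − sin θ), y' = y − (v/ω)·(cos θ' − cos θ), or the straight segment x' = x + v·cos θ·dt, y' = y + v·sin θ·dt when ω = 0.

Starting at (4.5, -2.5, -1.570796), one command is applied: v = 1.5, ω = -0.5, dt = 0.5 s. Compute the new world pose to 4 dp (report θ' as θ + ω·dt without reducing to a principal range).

(4.4067, -3.2422, -1.8208)

θ' = -1.5708 + -0.5·0.5 = -1.8208
R = v/ω = 1.5/-0.5 = -3.0000
x' = 4.5 + -3.0000·(sin -1.8208 − sin -1.5708) = 4.4067
y' = -2.5 − -3.0000·(cos -1.8208 − cos -1.5708) = -3.2422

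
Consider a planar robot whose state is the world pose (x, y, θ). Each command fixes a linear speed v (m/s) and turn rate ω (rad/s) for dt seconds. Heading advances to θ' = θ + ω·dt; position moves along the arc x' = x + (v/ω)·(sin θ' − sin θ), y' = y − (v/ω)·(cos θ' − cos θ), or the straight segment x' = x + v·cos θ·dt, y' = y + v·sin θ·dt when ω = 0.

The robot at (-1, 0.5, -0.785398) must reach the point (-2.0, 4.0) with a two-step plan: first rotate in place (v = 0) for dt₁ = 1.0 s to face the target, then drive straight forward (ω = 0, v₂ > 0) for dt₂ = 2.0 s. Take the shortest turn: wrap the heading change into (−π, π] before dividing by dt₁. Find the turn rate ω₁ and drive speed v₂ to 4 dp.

heading to target = atan2(4−0.5, -2−-1) = 1.8491
Δθ = wrap(1.8491 − -0.7854) = 2.6345; ω₁ = Δθ/dt₁ = 2.6345
distance = √((-2−-1)² + (4−0.5)²) = 3.6401; v₂ = distance/dt₂ = 1.8200

ω₁ = 2.6345, v₂ = 1.8200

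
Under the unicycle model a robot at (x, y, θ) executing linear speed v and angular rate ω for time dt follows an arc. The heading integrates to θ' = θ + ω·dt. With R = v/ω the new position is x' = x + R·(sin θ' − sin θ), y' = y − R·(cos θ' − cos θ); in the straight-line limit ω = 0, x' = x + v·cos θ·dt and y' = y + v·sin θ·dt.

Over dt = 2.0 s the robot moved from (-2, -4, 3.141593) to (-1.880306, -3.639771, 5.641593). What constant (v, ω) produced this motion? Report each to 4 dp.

Δθ = 5.641593 − 3.141593 = 2.500000
ω = Δθ/dt = 2.500000/2.0 = 1.2500
R = −Δy/(cos θ' − cos θ) = -0.2000
v = R·ω = -0.2000·1.2500 = -0.2500

v = -0.2500, ω = 1.2500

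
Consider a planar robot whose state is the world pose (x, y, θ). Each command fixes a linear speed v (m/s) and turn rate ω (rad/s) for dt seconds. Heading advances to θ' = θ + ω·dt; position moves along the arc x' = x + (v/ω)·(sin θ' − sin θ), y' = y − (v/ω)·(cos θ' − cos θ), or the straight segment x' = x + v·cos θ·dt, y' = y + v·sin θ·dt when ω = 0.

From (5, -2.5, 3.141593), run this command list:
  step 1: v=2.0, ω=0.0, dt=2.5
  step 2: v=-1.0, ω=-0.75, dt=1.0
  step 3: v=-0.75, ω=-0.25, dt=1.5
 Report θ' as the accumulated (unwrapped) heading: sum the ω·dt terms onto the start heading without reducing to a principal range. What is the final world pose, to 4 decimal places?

(1.5707, -3.7593, 2.0166)

step 1: θ'=3.1416 (straight) → pose (0.0000, -2.5000, 3.1416)
step 2: θ'=2.3916 (R=1.3333) → pose (0.9089, -2.8577, 2.3916)
step 3: θ'=2.0166 (R=3.0000) → pose (1.5707, -3.7593, 2.0166)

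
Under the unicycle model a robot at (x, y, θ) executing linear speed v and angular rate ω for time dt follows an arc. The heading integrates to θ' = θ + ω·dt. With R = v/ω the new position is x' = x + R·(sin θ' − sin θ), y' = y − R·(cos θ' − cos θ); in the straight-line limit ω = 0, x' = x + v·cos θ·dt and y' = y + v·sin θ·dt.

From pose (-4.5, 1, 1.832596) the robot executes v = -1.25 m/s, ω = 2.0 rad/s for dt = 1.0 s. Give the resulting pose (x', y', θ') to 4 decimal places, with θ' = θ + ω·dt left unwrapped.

(-3.4980, 0.6801, 3.8326)

θ' = 1.8326 + 2.0·1.0 = 3.8326
R = v/ω = -1.25/2.0 = -0.6250
x' = -4.5 + -0.6250·(sin 3.8326 − sin 1.8326) = -3.4980
y' = 1 − -0.6250·(cos 3.8326 − cos 1.8326) = 0.6801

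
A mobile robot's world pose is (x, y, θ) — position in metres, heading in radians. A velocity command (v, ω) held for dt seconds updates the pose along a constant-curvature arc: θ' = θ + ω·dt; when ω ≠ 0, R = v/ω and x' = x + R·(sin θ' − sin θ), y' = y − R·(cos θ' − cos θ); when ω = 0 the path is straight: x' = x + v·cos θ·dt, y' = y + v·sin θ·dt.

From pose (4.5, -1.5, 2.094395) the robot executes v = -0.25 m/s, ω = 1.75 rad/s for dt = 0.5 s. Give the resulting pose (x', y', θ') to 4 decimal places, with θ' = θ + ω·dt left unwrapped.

θ' = 2.0944 + 1.75·0.5 = 2.9694
R = v/ω = -0.25/1.75 = -0.1429
x' = 4.5 + -0.1429·(sin 2.9694 − sin 2.0944) = 4.5992
y' = -1.5 − -0.1429·(cos 2.9694 − cos 2.0944) = -1.5693

(4.5992, -1.5693, 2.9694)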